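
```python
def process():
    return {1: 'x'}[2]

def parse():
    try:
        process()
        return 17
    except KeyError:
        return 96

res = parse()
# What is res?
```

Step-by-step execution trace:
1. `parse()` calls `process()`.
2. `process()` evaluates `{1: 'x'}[2]`, which raises KeyError; it propagates to the caller.
3. `return 17` is not reached.
4. `except KeyError` in parse matches → returns 96.
5. res = 96.
Result: 96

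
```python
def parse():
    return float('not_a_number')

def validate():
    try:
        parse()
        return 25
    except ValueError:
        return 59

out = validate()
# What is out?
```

Step-by-step execution trace:
1. `validate()` calls `parse()`.
2. `parse()` evaluates `float('not_a_number')`, which raises ValueError; it propagates to the caller.
3. `return 25` is not reached.
4. `except ValueError` in validate matches → returns 59.
5. out = 59.
Result: 59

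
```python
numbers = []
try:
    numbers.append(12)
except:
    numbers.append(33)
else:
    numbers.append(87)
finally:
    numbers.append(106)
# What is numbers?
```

Step-by-step execution trace:
1. try: `numbers.append(12)` → numbers = [12]. No exception raised.
2. `except` is skipped.
3. `else` runs: `numbers.append(87)` → numbers = [12, 87].
4. `finally` always runs: `numbers.append(106)` → numbers = [12, 87, 106].
Result: [12, 87, 106]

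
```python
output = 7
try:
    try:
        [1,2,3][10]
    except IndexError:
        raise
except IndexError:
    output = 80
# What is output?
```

Step-by-step execution trace:
1. Inner try: `[1,2,3][10]` raises IndexError.
2. Inner `except IndexError` matches; bare `raise` re-raises the same IndexError.
3. Outer `except IndexError` matches → output = 80.
Result: 80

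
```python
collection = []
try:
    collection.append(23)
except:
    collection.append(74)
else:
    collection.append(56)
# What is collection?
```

Step-by-step execution trace:
1. try: `collection.append(23)` → collection = [23]. No exception raised.
2. `except` is skipped.
3. `else` runs (try completed without exception): `collection.append(56)` → collection = [23, 56].
Result: [23, 56]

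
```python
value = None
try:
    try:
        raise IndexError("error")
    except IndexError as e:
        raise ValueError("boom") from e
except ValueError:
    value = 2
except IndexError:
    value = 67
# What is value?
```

Step-by-step execution trace:
1. Inner try raises IndexError; inner `except IndexError as e` catches it.
2. `raise ValueError(...) from e` raises ValueError (IndexError is attached as __cause__, but only ValueError is active).
3. Outer `except ValueError` matches → value = 2.
4. `except IndexError` is not reached.
Result: 2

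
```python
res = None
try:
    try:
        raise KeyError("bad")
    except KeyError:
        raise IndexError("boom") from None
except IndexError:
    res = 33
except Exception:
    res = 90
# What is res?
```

Step-by-step execution trace:
1. Inner try raises KeyError; inner `except KeyError` catches it.
2. `raise IndexError(...) from None` raises IndexError (from None suppresses __context__, but the active exception is still IndexError).
3. Outer `except IndexError` matches → res = 33.
4. `except Exception` is not reached.
Result: 33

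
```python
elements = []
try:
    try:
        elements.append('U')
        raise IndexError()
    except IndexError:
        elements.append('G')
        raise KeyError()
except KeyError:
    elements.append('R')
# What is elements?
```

Step-by-step execution trace:
1. Inner try: `elements.append('U')` → elements = ['U'].
2. `raise IndexError()` raises IndexError.
3. Inner `except IndexError` matches → `elements.append('G')` → elements = ['U', 'G'].
4. `raise KeyError()` raises KeyError; propagates to outer try.
5. Outer `except KeyError` matches → `elements.append('R')` → elements = ['U', 'G', 'R'].
Result: ['U', 'G', 'R']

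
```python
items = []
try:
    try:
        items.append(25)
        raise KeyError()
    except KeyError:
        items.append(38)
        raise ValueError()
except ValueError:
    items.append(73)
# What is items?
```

Step-by-step execution trace:
1. Inner try: `items.append(25)` → items = [25].
2. `raise KeyError()` raises KeyError.
3. Inner `except KeyError` matches → `items.append(38)` → items = [25, 38].
4. `raise ValueError()` raises ValueError; propagates to outer try.
5. Outer `except ValueError` matches → `items.append(73)` → items = [25, 38, 73].
Result: [25, 38, 73]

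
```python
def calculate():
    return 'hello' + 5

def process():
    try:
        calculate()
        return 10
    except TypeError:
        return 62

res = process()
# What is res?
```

Step-by-step execution trace:
1. `process()` calls `calculate()`.
2. `calculate()` evaluates `'hello' + 5`, which raises TypeError; it propagates to the caller.
3. `return 10` is not reached.
4. `except TypeError` in process matches → returns 62.
5. res = 62.
Result: 62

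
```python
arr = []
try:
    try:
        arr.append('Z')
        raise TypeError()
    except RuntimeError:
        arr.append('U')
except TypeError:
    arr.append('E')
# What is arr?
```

Step-by-step execution trace:
1. Inner try: `arr.append('Z')` → arr = ['Z'].
2. `raise TypeError()` raises TypeError.
3. Inner `except RuntimeError` does not match TypeError; exception propagates to outer try.
4. Outer `except TypeError` matches → `arr.append('E')` → arr = ['Z', 'E'].
Result: ['Z', 'E']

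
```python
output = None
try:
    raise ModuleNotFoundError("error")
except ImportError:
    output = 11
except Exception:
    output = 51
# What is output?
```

Step-by-step execution trace:
1. `raise ModuleNotFoundError(...)` raises ModuleNotFoundError.
2. `except ImportError` matches (ModuleNotFoundError is a subclass of ImportError) → output = 11.
3. `except Exception` is not reached.
Result: 11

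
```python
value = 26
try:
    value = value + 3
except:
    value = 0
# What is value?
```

Step-by-step execution trace:
1. value starts at 26.
2. try: `value = value + 3` → value = 29. No exception raised.
3. `except` is skipped.
Result: 29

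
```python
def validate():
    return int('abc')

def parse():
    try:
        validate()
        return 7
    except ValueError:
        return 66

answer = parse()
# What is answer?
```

Step-by-step execution trace:
1. `parse()` calls `validate()`.
2. `validate()` evaluates `int('abc')`, which raises ValueError; it propagates to the caller.
3. `return 7` is not reached.
4. `except ValueError` in parse matches → returns 66.
5. answer = 66.
Result: 66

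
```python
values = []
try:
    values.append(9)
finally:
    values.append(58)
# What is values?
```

Step-by-step execution trace:
1. try: `values.append(9)` → values = [9].
2. The try body completes without raising.
3. finally always runs: `values.append(58)` → values = [9, 58].
Result: [9, 58]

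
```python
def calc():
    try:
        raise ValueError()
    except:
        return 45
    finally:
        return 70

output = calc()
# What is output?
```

Step-by-step execution trace:
1. `calc()` enters try: `raise ValueError()` raises ValueError.
2. bare `except` matches → `return 45` sets pending return value 45.
3. Before returning, `finally: return 70` runs and overrides the pending return.
4. calc() returns 70 → output = 70.
Result: 70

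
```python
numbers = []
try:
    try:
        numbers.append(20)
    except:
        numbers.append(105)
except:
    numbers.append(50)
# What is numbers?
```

Step-by-step execution trace:
1. Inner try: `numbers.append(20)` → numbers = [20]. No exception raised.
2. Inner `except` is skipped.
3. Inner try completes normally; outer `except` is skipped.
Result: [20]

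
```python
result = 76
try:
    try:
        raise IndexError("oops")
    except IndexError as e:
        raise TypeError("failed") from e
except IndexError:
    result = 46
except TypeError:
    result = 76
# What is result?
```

Step-by-step execution trace:
1. Inner try raises IndexError; inner `except IndexError as e` catches it.
2. `raise TypeError(...) from e` raises TypeError (IndexError is attached as __cause__, but only TypeError is active).
3. Outer `except IndexError` does not match TypeError; skipped.
4. Outer `except TypeError` matches → result = 76.
Result: 76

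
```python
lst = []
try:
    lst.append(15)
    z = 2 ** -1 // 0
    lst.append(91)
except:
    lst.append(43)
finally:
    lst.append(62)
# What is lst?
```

Step-by-step execution trace:
1. try: `lst.append(15)` → lst = [15].
2. `z = 2 ** -1 // 0` raises ZeroDivisionError; `lst.append(91)` is not reached.
3. bare `except` matches → `lst.append(43)` → lst = [15, 43].
4. finally always runs: `lst.append(62)` → lst = [15, 43, 62].
Result: [15, 43, 62]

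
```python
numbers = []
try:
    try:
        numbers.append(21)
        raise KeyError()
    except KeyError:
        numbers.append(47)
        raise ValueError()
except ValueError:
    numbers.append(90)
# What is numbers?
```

Step-by-step execution trace:
1. Inner try: `numbers.append(21)` → numbers = [21].
2. `raise KeyError()` raises KeyError.
3. Inner `except KeyError` matches → `numbers.append(47)` → numbers = [21, 47].
4. `raise ValueError()` raises ValueError; propagates to outer try.
5. Outer `except ValueError` matches → `numbers.append(90)` → numbers = [21, 47, 90].
Result: [21, 47, 90]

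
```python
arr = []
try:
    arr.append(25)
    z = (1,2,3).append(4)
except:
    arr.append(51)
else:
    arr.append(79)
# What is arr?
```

Step-by-step execution trace:
1. try: `arr.append(25)` → arr = [25].
2. `z = (1,2,3).append(4)` raises AttributeError.
3. bare `except` matches → `arr.append(51)` → arr = [25, 51].
4. `else` is skipped (an exception was raised).
Result: [25, 51]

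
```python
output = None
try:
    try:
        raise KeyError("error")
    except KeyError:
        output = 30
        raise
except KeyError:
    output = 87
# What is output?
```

Step-by-step execution trace:
1. Inner try: `raise KeyError("error")` raises KeyError.
2. Inner `except KeyError` matches → output = 30.
3. bare `raise` re-raises the same KeyError.
4. Outer `except KeyError` matches → output = 87.
Result: 87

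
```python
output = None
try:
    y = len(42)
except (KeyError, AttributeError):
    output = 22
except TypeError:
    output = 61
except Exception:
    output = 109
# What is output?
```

Step-by-step execution trace:
1. `y = len(42)` raises TypeError.
2. `except (KeyError, AttributeError)` does not match TypeError; skipped.
3. `except TypeError` matches (exact type match) → output = 61.
4. `except Exception` is not reached.
Result: 61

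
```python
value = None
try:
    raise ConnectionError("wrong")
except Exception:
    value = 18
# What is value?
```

Step-by-step execution trace:
1. `raise ConnectionError(...)` raises ConnectionError.
2. `except Exception` matches (ConnectionError is a subclass of Exception) → value = 18.
Result: 18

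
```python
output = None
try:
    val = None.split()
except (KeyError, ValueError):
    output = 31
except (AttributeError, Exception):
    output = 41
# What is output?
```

Step-by-step execution trace:
1. `val = None.split()` raises AttributeError.
2. `except (KeyError, ValueError)` does not match AttributeError; skipped.
3. `except (AttributeError, Exception)` matches (AttributeError is in the tuple) → output = 41.
Result: 41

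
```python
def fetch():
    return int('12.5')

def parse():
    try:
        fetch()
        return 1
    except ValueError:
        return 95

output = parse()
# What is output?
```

Step-by-step execution trace:
1. `parse()` calls `fetch()`.
2. `fetch()` evaluates `int('12.5')`, which raises ValueError; it propagates to the caller.
3. `return 1` is not reached.
4. `except ValueError` in parse matches → returns 95.
5. output = 95.
Result: 95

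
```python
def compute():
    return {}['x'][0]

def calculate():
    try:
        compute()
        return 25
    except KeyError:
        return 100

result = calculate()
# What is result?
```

Step-by-step execution trace:
1. `calculate()` calls `compute()`.
2. `compute()` evaluates `{}['x'][0]`, which raises KeyError; it propagates to the caller.
3. `return 25` is not reached.
4. `except KeyError` in calculate matches → returns 100.
5. result = 100.
Result: 100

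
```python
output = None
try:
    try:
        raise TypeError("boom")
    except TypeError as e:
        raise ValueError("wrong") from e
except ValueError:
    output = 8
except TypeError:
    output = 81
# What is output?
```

Step-by-step execution trace:
1. Inner try raises TypeError; inner `except TypeError as e` catches it.
2. `raise ValueError(...) from e` raises ValueError (TypeError is attached as __cause__, but only ValueError is active).
3. Outer `except ValueError` matches → output = 8.
4. `except TypeError` is not reached.
Result: 8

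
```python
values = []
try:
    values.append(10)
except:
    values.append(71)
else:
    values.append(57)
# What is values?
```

Step-by-step execution trace:
1. try: `values.append(10)` → values = [10]. No exception raised.
2. `except` is skipped.
3. `else` runs (try completed without exception): `values.append(57)` → values = [10, 57].
Result: [10, 57]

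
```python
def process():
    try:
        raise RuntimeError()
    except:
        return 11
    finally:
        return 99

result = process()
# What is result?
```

Step-by-step execution trace:
1. `process()` enters try: `raise RuntimeError()` raises RuntimeError.
2. bare `except` matches → `return 11` sets pending return value 11.
3. Before returning, `finally: return 99` runs and overrides the pending return.
4. process() returns 99 → result = 99.
Result: 99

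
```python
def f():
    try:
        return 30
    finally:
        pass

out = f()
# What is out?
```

Step-by-step execution trace:
1. `f()` enters try: `return 30` sets pending return value 30.
2. Before returning, `finally: pass` runs (no effect).
3. f() returns 30 → out = 30.
Result: 30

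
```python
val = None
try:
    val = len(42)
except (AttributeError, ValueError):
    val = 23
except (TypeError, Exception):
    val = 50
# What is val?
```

Step-by-step execution trace:
1. `val = len(42)` raises TypeError.
2. `except (AttributeError, ValueError)` does not match TypeError; skipped.
3. `except (TypeError, Exception)` matches (TypeError is in the tuple) → val = 50.
Result: 50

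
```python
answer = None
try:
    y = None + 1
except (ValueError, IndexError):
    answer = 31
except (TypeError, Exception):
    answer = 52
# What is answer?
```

Step-by-step execution trace:
1. `y = None + 1` raises TypeError.
2. `except (ValueError, IndexError)` does not match TypeError; skipped.
3. `except (TypeError, Exception)` matches (TypeError is in the tuple) → answer = 52.
Result: 52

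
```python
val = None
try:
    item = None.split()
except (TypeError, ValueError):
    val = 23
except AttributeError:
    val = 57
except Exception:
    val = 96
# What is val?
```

Step-by-step execution trace:
1. `item = None.split()` raises AttributeError.
2. `except (TypeError, ValueError)` does not match AttributeError; skipped.
3. `except AttributeError` matches (exact type match) → val = 57.
4. `except Exception` is not reached.
Result: 57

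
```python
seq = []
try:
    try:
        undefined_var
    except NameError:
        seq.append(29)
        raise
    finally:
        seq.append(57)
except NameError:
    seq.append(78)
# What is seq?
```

Step-by-step execution trace:
1. Inner try: `undefined_var` raises NameError.
2. Inner `except NameError` matches → `seq.append(29)` → seq = [29].
3. bare `raise` re-raises NameError.
4. Inner `finally` runs during unwinding: `seq.append(57)` → seq = [29, 57].
5. Outer `except NameError` matches → `seq.append(78)` → seq = [29, 57, 78].
Result: [29, 57, 78]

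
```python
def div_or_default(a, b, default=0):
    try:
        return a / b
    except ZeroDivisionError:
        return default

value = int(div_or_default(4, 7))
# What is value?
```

Step-by-step execution trace:
1. `div_or_default(4, 7)` enters try: `return 4 / 7` → returns 0.5714285714285714. No exception raised.
2. `except ZeroDivisionError` is skipped.
3. `int(0.5714285714285714)` → 0 → value = 0.
Result: 0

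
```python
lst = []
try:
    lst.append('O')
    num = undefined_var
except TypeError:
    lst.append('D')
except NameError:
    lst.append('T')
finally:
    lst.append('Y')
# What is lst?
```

Step-by-step execution trace:
1. try: `lst.append('O')` → lst = ['O'].
2. `num = undefined_var` raises NameError.
3. `except TypeError` does not match NameError; skipped.
4. `except NameError` matches → `lst.append('T')` → lst = ['O', 'T'].
5. finally always runs: `lst.append('Y')` → lst = ['O', 'T', 'Y'].
Result: ['O', 'T', 'Y']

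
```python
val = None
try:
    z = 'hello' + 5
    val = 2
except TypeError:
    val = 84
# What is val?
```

Step-by-step execution trace:
1. `z = 'hello' + 5` raises TypeError.
2. `val = 2` is not reached.
3. `except TypeError` matches → val = 84.
Result: 84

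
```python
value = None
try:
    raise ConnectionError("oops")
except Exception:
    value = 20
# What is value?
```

Step-by-step execution trace:
1. `raise ConnectionError(...)` raises ConnectionError.
2. `except Exception` matches (ConnectionError is a subclass of Exception) → value = 20.
Result: 20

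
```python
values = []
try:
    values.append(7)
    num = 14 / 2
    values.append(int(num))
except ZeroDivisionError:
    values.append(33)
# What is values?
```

Step-by-step execution trace:
1. try: `values.append(7)` → values = [7].
2. `num = 14 / 2` → num = 7.0. No exception raised.
3. `values.append(int(num))` → values = [7, 7].
4. `except ZeroDivisionError` is skipped (no exception was raised).
Result: [7, 7]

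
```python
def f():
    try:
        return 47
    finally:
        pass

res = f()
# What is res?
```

Step-by-step execution trace:
1. `f()` enters try: `return 47` sets pending return value 47.
2. Before returning, `finally: pass` runs (no effect).
3. f() returns 47 → res = 47.
Result: 47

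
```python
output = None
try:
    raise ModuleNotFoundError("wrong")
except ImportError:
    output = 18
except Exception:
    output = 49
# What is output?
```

Step-by-step execution trace:
1. `raise ModuleNotFoundError(...)` raises ModuleNotFoundError.
2. `except ImportError` matches (ModuleNotFoundError is a subclass of ImportError) → output = 18.
3. `except Exception` is not reached.
Result: 18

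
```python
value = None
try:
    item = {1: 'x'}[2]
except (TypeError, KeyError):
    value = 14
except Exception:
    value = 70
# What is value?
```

Step-by-step execution trace:
1. `item = {1: 'x'}[2]` raises KeyError.
2. `except (TypeError, KeyError)` matches (KeyError is in the tuple) → value = 14.
3. `except Exception` is not reached.
Result: 14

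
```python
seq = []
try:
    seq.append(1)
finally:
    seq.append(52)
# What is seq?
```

Step-by-step execution trace:
1. try: `seq.append(1)` → seq = [1].
2. The try body completes without raising.
3. finally always runs: `seq.append(52)` → seq = [1, 52].
Result: [1, 52]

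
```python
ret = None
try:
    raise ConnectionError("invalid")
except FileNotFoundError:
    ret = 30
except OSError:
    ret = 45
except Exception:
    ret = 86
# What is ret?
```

Step-by-step execution trace:
1. `raise ConnectionError(...)` raises ConnectionError.
2. `except FileNotFoundError` does not match (ConnectionError is not a subclass of FileNotFoundError); skipped.
3. `except OSError` matches (ConnectionError is a subclass of OSError) → ret = 45.
4. `except Exception` is not reached.
Result: 45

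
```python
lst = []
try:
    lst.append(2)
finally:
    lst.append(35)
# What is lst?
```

Step-by-step execution trace:
1. try: `lst.append(2)` → lst = [2].
2. The try body completes without raising.
3. finally always runs: `lst.append(35)` → lst = [2, 35].
Result: [2, 35]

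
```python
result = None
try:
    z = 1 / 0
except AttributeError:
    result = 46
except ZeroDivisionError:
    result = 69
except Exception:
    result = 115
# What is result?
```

Step-by-step execution trace:
1. `z = 1 / 0` raises ZeroDivisionError.
2. `except AttributeError` does not match ZeroDivisionError; skipped.
3. `except ZeroDivisionError` matches → result = 69.
4. Remaining except clauses are skipped.
Result: 69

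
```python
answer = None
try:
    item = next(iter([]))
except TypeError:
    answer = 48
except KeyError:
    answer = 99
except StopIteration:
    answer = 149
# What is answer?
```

Step-by-step execution trace:
1. `item = next(iter([]))` raises StopIteration.
2. `except TypeError` does not match StopIteration; skipped.
3. `except KeyError` does not match StopIteration; skipped.
4. `except StopIteration` matches → answer = 149.
Result: 149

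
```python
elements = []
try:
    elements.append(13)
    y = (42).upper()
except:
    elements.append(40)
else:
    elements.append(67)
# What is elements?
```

Step-by-step execution trace:
1. try: `elements.append(13)` → elements = [13].
2. `y = (42).upper()` raises AttributeError.
3. bare `except` matches → `elements.append(40)` → elements = [13, 40].
4. `else` is skipped (an exception was raised).
Result: [13, 40]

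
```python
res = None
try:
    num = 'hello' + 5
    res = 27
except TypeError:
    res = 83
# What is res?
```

Step-by-step execution trace:
1. `num = 'hello' + 5` raises TypeError.
2. `res = 27` is not reached.
3. `except TypeError` matches → res = 83.
Result: 83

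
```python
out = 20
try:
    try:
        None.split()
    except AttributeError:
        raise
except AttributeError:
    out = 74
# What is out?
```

Step-by-step execution trace:
1. Inner try: `None.split()` raises AttributeError.
2. Inner `except AttributeError` matches; bare `raise` re-raises the same AttributeError.
3. Outer `except AttributeError` matches → out = 74.
Result: 74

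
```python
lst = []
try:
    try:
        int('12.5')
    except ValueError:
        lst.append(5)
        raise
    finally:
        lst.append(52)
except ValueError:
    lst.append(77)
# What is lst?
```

Step-by-step execution trace:
1. Inner try: `int('12.5')` raises ValueError.
2. Inner `except ValueError` matches → `lst.append(5)` → lst = [5].
3. bare `raise` re-raises ValueError.
4. Inner `finally` runs during unwinding: `lst.append(52)` → lst = [5, 52].
5. Outer `except ValueError` matches → `lst.append(77)` → lst = [5, 52, 77].
Result: [5, 52, 77]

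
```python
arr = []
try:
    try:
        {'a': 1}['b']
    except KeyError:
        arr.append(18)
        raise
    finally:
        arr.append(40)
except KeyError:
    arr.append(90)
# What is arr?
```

Step-by-step execution trace:
1. Inner try: `{'a': 1}['b']` raises KeyError.
2. Inner `except KeyError` matches → `arr.append(18)` → arr = [18].
3. bare `raise` re-raises KeyError.
4. Inner `finally` runs during unwinding: `arr.append(40)` → arr = [18, 40].
5. Outer `except KeyError` matches → `arr.append(90)` → arr = [18, 40, 90].
Result: [18, 40, 90]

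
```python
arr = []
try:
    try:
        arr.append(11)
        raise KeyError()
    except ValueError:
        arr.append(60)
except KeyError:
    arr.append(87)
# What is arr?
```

Step-by-step execution trace:
1. Inner try: `arr.append(11)` → arr = [11].
2. `raise KeyError()` raises KeyError.
3. Inner `except ValueError` does not match KeyError; exception propagates to outer try.
4. Outer `except KeyError` matches → `arr.append(87)` → arr = [11, 87].
Result: [11, 87]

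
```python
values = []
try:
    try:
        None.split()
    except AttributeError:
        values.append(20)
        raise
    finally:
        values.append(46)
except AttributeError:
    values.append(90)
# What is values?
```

Step-by-step execution trace:
1. Inner try: `None.split()` raises AttributeError.
2. Inner `except AttributeError` matches → `values.append(20)` → values = [20].
3. bare `raise` re-raises AttributeError.
4. Inner `finally` runs during unwinding: `values.append(46)` → values = [20, 46].
5. Outer `except AttributeError` matches → `values.append(90)` → values = [20, 46, 90].
Result: [20, 46, 90]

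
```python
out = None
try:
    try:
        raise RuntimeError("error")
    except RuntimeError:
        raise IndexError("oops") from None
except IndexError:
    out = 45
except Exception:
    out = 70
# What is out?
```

Step-by-step execution trace:
1. Inner try raises RuntimeError; inner `except RuntimeError` catches it.
2. `raise IndexError(...) from None` raises IndexError (from None suppresses __context__, but the active exception is still IndexError).
3. Outer `except IndexError` matches → out = 45.
4. `except Exception` is not reached.
Result: 45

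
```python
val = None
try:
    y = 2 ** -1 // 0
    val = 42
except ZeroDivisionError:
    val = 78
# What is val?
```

Step-by-step execution trace:
1. `y = 2 ** -1 // 0` raises ZeroDivisionError.
2. `val = 42` is not reached.
3. `except ZeroDivisionError` matches → val = 78.
Result: 78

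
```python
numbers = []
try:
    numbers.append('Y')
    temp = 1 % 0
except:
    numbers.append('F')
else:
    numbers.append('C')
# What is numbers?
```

Step-by-step execution trace:
1. try: `numbers.append('Y')` → numbers = ['Y'].
2. `temp = 1 % 0` raises ZeroDivisionError.
3. bare `except` matches → `numbers.append('F')` → numbers = ['Y', 'F'].
4. `else` is skipped (an exception was raised).
Result: ['Y', 'F']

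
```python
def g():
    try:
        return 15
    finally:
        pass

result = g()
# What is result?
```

Step-by-step execution trace:
1. `g()` enters try: `return 15` sets pending return value 15.
2. Before returning, `finally: pass` runs (no effect).
3. g() returns 15 → result = 15.
Result: 15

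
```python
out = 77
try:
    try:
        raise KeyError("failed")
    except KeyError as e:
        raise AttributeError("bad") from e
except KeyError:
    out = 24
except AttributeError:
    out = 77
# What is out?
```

Step-by-step execution trace:
1. Inner try raises KeyError; inner `except KeyError as e` catches it.
2. `raise AttributeError(...) from e` raises AttributeError (KeyError is attached as __cause__, but only AttributeError is active).
3. Outer `except KeyError` does not match AttributeError; skipped.
4. Outer `except AttributeError` matches → out = 77.
Result: 77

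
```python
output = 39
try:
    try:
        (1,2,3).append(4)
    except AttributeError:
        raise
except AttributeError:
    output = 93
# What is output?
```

Step-by-step execution trace:
1. Inner try: `(1,2,3).append(4)` raises AttributeError.
2. Inner `except AttributeError` matches; bare `raise` re-raises the same AttributeError.
3. Outer `except AttributeError` matches → output = 93.
Result: 93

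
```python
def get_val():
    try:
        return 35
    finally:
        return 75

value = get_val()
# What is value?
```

Step-by-step execution trace:
1. `get_val()` enters try: `return 35` sets pending return value 35.
2. Before returning, `finally: return 75` runs and overrides the pending return.
3. get_val() returns 75 → value = 75.
Result: 75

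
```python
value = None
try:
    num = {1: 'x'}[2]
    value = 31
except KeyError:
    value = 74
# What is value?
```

Step-by-step execution trace:
1. `num = {1: 'x'}[2]` raises KeyError.
2. `value = 31` is not reached.
3. `except KeyError` matches → value = 74.
Result: 74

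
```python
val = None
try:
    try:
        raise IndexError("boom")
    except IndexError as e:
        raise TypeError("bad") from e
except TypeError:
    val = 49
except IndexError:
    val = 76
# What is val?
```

Step-by-step execution trace:
1. Inner try raises IndexError; inner `except IndexError as e` catches it.
2. `raise TypeError(...) from e` raises TypeError (IndexError is attached as __cause__, but only TypeError is active).
3. Outer `except TypeError` matches → val = 49.
4. `except IndexError` is not reached.
Result: 49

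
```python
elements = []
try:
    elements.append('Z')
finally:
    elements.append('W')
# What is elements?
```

Step-by-step execution trace:
1. try: `elements.append('Z')` → elements = ['Z'].
2. The try body completes without raising.
3. finally always runs: `elements.append('W')` → elements = ['Z', 'W'].
Result: ['Z', 'W']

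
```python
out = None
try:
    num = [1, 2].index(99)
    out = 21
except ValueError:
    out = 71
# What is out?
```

Step-by-step execution trace:
1. `num = [1, 2].index(99)` raises ValueError.
2. `out = 21` is not reached.
3. `except ValueError` matches → out = 71.
Result: 71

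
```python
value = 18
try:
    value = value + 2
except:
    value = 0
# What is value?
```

Step-by-step execution trace:
1. value starts at 18.
2. try: `value = value + 2` → value = 20. No exception raised.
3. `except` is skipped.
Result: 20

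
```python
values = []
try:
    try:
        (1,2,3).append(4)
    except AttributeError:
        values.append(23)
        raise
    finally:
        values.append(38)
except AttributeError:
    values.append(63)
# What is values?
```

Step-by-step execution trace:
1. Inner try: `(1,2,3).append(4)` raises AttributeError.
2. Inner `except AttributeError` matches → `values.append(23)` → values = [23].
3. bare `raise` re-raises AttributeError.
4. Inner `finally` runs during unwinding: `values.append(38)` → values = [23, 38].
5. Outer `except AttributeError` matches → `values.append(63)` → values = [23, 38, 63].
Result: [23, 38, 63]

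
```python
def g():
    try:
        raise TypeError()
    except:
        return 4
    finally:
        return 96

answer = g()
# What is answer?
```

Step-by-step execution trace:
1. `g()` enters try: `raise TypeError()` raises TypeError.
2. bare `except` matches → `return 4` sets pending return value 4.
3. Before returning, `finally: return 96` runs and overrides the pending return.
4. g() returns 96 → answer = 96.
Result: 96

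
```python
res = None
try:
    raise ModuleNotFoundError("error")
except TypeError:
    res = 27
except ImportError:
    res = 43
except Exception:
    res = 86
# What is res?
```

Step-by-step execution trace:
1. `raise ModuleNotFoundError(...)` raises ModuleNotFoundError.
2. `except TypeError` does not match (ModuleNotFoundError is not a subclass of TypeError); skipped.
3. `except ImportError` matches (ModuleNotFoundError is a subclass of ImportError) → res = 43.
4. `except Exception` is not reached.
Result: 43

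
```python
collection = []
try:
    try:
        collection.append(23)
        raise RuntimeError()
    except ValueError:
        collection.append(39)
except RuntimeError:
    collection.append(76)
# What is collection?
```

Step-by-step execution trace:
1. Inner try: `collection.append(23)` → collection = [23].
2. `raise RuntimeError()` raises RuntimeError.
3. Inner `except ValueError` does not match RuntimeError; exception propagates to outer try.
4. Outer `except RuntimeError` matches → `collection.append(76)` → collection = [23, 76].
Result: [23, 76]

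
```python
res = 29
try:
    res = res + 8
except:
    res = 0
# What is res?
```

Step-by-step execution trace:
1. res starts at 29.
2. try: `res = res + 8` → res = 37. No exception raised.
3. `except` is skipped.
Result: 37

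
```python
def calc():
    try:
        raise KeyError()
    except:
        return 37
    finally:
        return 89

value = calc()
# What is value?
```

Step-by-step execution trace:
1. `calc()` enters try: `raise KeyError()` raises KeyError.
2. bare `except` matches → `return 37` sets pending return value 37.
3. Before returning, `finally: return 89` runs and overrides the pending return.
4. calc() returns 89 → value = 89.
Result: 89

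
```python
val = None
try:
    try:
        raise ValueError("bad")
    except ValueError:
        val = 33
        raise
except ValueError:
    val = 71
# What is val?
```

Step-by-step execution trace:
1. Inner try: `raise ValueError("bad")` raises ValueError.
2. Inner `except ValueError` matches → val = 33.
3. bare `raise` re-raises the same ValueError.
4. Outer `except ValueError` matches → val = 71.
Result: 71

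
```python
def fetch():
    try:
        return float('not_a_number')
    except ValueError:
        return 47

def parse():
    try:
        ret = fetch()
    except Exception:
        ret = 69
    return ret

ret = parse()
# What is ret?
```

Step-by-step execution trace:
1. `parse()` calls `fetch()`.
2. In fetch: `float('not_a_number')` raises ValueError; `except ValueError` catches it → returns 47.
3. In parse: `ret = fetch()` → ret = 47. No exception reaches parse.
4. `except Exception` is skipped; parse returns 47.
5. ret = 47.
Result: 47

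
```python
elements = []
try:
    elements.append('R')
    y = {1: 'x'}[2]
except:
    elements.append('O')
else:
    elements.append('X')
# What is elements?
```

Step-by-step execution trace:
1. try: `elements.append('R')` → elements = ['R'].
2. `y = {1: 'x'}[2]` raises KeyError.
3. bare `except` matches → `elements.append('O')` → elements = ['R', 'O'].
4. `else` is skipped (an exception was raised).
Result: ['R', 'O']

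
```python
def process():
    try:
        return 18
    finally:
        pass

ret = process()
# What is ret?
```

Step-by-step execution trace:
1. `process()` enters try: `return 18` sets pending return value 18.
2. Before returning, `finally: pass` runs (no effect).
3. process() returns 18 → ret = 18.
Result: 18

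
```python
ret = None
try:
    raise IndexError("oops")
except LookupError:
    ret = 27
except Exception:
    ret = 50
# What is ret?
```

Step-by-step execution trace:
1. `raise IndexError(...)` raises IndexError.
2. `except LookupError` matches (IndexError is a subclass of LookupError) → ret = 27.
3. `except Exception` is not reached.
Result: 27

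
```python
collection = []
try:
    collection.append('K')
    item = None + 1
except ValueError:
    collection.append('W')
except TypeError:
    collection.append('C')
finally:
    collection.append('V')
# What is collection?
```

Step-by-step execution trace:
1. try: `collection.append('K')` → collection = ['K'].
2. `item = None + 1` raises TypeError.
3. `except ValueError` does not match TypeError; skipped.
4. `except TypeError` matches → `collection.append('C')` → collection = ['K', 'C'].
5. finally always runs: `collection.append('V')` → collection = ['K', 'C', 'V'].
Result: ['K', 'C', 'V']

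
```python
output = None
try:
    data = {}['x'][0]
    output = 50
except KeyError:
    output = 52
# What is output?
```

Step-by-step execution trace:
1. `data = {}['x'][0]` raises KeyError.
2. `output = 50` is not reached.
3. `except KeyError` matches → output = 52.
Result: 52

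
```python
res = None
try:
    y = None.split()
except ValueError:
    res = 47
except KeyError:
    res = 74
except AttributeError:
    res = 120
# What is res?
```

Step-by-step execution trace:
1. `y = None.split()` raises AttributeError.
2. `except ValueError` does not match AttributeError; skipped.
3. `except KeyError` does not match AttributeError; skipped.
4. `except AttributeError` matches → res = 120.
Result: 120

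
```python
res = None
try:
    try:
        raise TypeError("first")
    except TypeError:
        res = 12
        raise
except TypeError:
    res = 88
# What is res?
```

Step-by-step execution trace:
1. Inner try: `raise TypeError("first")` raises TypeError.
2. Inner `except TypeError` matches → res = 12.
3. bare `raise` re-raises the same TypeError.
4. Outer `except TypeError` matches → res = 88.
Result: 88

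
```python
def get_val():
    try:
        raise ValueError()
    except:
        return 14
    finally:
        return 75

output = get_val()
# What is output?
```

Step-by-step execution trace:
1. `get_val()` enters try: `raise ValueError()` raises ValueError.
2. bare `except` matches → `return 14` sets pending return value 14.
3. Before returning, `finally: return 75` runs and overrides the pending return.
4. get_val() returns 75 → output = 75.
Result: 75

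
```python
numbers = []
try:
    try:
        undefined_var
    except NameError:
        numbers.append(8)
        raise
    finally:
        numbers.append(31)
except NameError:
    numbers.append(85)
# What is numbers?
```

Step-by-step execution trace:
1. Inner try: `undefined_var` raises NameError.
2. Inner `except NameError` matches → `numbers.append(8)` → numbers = [8].
3. bare `raise` re-raises NameError.
4. Inner `finally` runs during unwinding: `numbers.append(31)` → numbers = [8, 31].
5. Outer `except NameError` matches → `numbers.append(85)` → numbers = [8, 31, 85].
Result: [8, 31, 85]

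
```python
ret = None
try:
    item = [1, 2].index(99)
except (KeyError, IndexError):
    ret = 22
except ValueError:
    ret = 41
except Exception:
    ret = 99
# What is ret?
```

Step-by-step execution trace:
1. `item = [1, 2].index(99)` raises ValueError.
2. `except (KeyError, IndexError)` does not match ValueError; skipped.
3. `except ValueError` matches (exact type match) → ret = 41.
4. `except Exception` is not reached.
Result: 41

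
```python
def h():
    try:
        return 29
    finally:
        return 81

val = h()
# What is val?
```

Step-by-step execution trace:
1. `h()` enters try: `return 29` sets pending return value 29.
2. Before returning, `finally: return 81` runs and overrides the pending return.
3. h() returns 81 → val = 81.
Result: 81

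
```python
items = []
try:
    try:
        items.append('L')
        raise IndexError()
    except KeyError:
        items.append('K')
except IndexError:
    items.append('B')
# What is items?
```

Step-by-step execution trace:
1. Inner try: `items.append('L')` → items = ['L'].
2. `raise IndexError()` raises IndexError.
3. Inner `except KeyError` does not match IndexError; exception propagates to outer try.
4. Outer `except IndexError` matches → `items.append('B')` → items = ['L', 'B'].
Result: ['L', 'B']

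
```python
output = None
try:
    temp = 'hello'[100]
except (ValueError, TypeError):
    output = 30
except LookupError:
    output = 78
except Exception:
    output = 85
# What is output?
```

Step-by-step execution trace:
1. `temp = 'hello'[100]` raises IndexError.
2. `except (ValueError, TypeError)` does not match IndexError; skipped.
3. `except LookupError` matches (IndexError is a subclass of LookupError) → output = 78.
4. `except Exception` is not reached.
Result: 78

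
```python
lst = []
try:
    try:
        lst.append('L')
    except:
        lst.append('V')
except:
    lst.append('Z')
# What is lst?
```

Step-by-step execution trace:
1. Inner try: `lst.append('L')` → lst = ['L']. No exception raised.
2. Inner `except` is skipped.
3. Inner try completes normally; outer `except` is skipped.
Result: ['L']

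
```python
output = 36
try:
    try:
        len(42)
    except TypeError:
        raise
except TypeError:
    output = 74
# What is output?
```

Step-by-step execution trace:
1. Inner try: `len(42)` raises TypeError.
2. Inner `except TypeError` matches; bare `raise` re-raises the same TypeError.
3. Outer `except TypeError` matches → output = 74.
Result: 74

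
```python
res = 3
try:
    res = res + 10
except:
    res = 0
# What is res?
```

Step-by-step execution trace:
1. res starts at 3.
2. try: `res = res + 10` → res = 13. No exception raised.
3. `except` is skipped.
Result: 13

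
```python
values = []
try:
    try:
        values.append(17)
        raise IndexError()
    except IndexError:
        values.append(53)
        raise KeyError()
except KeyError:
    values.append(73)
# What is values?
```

Step-by-step execution trace:
1. Inner try: `values.append(17)` → values = [17].
2. `raise IndexError()` raises IndexError.
3. Inner `except IndexError` matches → `values.append(53)` → values = [17, 53].
4. `raise KeyError()` raises KeyError; propagates to outer try.
5. Outer `except KeyError` matches → `values.append(73)` → values = [17, 53, 73].
Result: [17, 53, 73]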